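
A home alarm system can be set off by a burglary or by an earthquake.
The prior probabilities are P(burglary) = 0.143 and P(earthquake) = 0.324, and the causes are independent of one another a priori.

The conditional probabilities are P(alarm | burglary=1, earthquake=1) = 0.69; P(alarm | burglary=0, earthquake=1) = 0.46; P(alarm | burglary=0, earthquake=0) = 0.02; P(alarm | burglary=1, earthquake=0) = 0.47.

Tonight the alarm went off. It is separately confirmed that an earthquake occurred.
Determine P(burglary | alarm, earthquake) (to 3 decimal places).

P(burglary | alarm, earthquake) ≈ 0.200

Weight on burglary=true, given the evidence: 0.69×0.143 = 0.098670
Normalizer over all consistent configurations: 0.46×0.857 + 0.69×0.143 = 0.492890
P(burglary | alarm, earthquake) = 0.098670/0.492890 ≈ 0.200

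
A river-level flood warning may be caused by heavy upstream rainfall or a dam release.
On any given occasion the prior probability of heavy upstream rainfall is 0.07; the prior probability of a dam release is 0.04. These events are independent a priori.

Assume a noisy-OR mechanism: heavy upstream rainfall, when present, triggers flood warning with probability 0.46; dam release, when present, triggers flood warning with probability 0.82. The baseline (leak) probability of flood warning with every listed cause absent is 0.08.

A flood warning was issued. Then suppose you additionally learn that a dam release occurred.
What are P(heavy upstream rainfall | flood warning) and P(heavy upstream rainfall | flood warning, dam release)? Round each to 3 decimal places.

Under noisy-OR, P(flood warning | causes) = 1 − (1−0.08)·∏(1−qᵢ) over the active causes.
Enumerate the 4 (heavy upstream rainfall, dam release) configurations and weight by the priors:
  P(flood warning) = 0.08*0.93*0.96 + 0.8344*0.93*0.04 + 0.5032*0.07*0.96 + 0.910576*0.07*0.04
        = 0.071424 + 0.031040 + 0.033815 + 0.002550 = 0.138829
The terms with heavy upstream rainfall present sum to 0.036365, so
  P(heavy upstream rainfall | flood warning) = 0.036365 / 0.138829 ≈ 0.262

Now also conditioning on dam release=true:
P(flood warning | dam release) = 0.8344×0.93 + 0.910576×0.07 = 0.775992 + 0.063740 = 0.839732
Restricting to configurations with heavy upstream rainfall present: 0.910576×0.07 = 0.063740.
So P(heavy upstream rainfall | flood warning, dam release) = 0.063740/0.839732 ≈ 0.076.

P(heavy upstream rainfall | flood warning) ≈ 0.262; P(heavy upstream rainfall | flood warning, dam release) ≈ 0.076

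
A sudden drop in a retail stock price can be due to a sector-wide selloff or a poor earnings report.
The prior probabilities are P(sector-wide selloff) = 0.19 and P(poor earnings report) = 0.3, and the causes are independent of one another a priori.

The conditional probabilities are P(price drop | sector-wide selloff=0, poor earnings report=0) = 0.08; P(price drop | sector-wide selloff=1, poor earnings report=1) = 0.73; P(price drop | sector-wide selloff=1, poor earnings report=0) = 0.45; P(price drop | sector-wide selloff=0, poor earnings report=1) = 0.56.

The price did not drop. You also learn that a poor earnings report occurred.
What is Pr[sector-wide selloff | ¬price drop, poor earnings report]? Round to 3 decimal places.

Pr[sector-wide selloff | ¬price drop, poor earnings report] ≈ 0.126

Enumerate both values of sector-wide selloff and weight by the priors:
  P(¬price drop | poor earnings report) = 0.44×0.81 + 0.27×0.19
        = 0.356400 + 0.051300 = 0.407700
Keeping only the sector-wide selloff-present terms gives 0.051300, so
  P(sector-wide selloff | ¬price drop, poor earnings report) = 0.051300 / 0.407700 ≈ 0.126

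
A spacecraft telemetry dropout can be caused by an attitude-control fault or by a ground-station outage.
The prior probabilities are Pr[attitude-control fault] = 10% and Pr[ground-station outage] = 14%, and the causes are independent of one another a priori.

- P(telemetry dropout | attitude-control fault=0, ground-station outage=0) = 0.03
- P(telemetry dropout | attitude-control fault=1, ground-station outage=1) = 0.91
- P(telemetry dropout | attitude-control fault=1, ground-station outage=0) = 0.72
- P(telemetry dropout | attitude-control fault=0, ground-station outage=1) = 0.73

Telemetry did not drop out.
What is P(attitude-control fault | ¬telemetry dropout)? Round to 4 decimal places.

P(attitude-control fault | ¬telemetry dropout) ≈ 0.0313

Sum P(¬telemetry dropout|·) weighted by the priors over the 4 (attitude-control fault, ground-station outage) configurations:
  P(¬telemetry dropout) = 0.97*0.9*0.86 + 0.27*0.9*0.14 + 0.28*0.1*0.86 + 0.09*0.1*0.14
        = 0.750780 + 0.034020 + 0.024080 + 0.001260 = 0.810140
Keeping only the attitude-control fault-present terms gives 0.025340, so
  P(attitude-control fault | ¬telemetry dropout) = 0.025340 / 0.810140 ≈ 0.0313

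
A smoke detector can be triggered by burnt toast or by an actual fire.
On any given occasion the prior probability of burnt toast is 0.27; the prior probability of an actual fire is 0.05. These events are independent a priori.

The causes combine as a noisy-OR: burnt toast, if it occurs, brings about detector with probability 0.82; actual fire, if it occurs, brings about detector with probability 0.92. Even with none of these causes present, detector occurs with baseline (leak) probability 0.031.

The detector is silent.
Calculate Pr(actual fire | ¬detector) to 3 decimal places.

Pr(actual fire | ¬detector) ≈ 0.004

Under noisy-OR, P(detector | causes) = 1 − (1−0.031)·∏(1−qᵢ) over the active causes.
By total probability over the 4 (burnt toast, actual fire) configurations:
  P(¬detector) = 0.969×0.73×0.95 + 0.07752×0.73×0.05 + 0.17442×0.27×0.95 + 0.013954×0.27×0.05
        = 0.672001 + 0.002829 + 0.044739 + 0.000188 = 0.719757
The terms with actual fire present sum to 0.003017, so
  P(actual fire | ¬detector) = 0.003017 / 0.719757 ≈ 0.004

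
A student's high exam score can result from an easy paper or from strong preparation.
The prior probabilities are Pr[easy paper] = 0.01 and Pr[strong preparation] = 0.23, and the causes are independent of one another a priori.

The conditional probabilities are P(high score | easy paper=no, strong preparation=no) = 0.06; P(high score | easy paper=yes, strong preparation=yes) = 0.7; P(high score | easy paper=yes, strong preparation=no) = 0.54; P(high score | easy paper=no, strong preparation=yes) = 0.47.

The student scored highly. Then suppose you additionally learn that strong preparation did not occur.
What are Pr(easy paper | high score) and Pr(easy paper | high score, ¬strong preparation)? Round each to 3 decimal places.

Pr(easy paper | high score) ≈ 0.036; Pr(easy paper | high score, ¬strong preparation) ≈ 0.083

Numerator (weight on configurations with easy paper): 0.004158 + 0.001610 = 0.005768
Normalizer over all consistent configurations: 0.06*0.99*0.77 + 0.47*0.99*0.23 + 0.54*0.01*0.77 + 0.7*0.01*0.23 = 0.158525
Posterior = 0.005768 / 0.158525 ≈ 0.036

With the extra evidence:
Enumerate both values of easy paper and weight by the priors:
  P(high score | ¬strong preparation) = 0.06×0.99 + 0.54×0.01
        = 0.059400 + 0.005400 = 0.064800
The terms with easy paper present sum to 0.005400, so
  P(easy paper | high score, ¬strong preparation) = 0.005400 / 0.064800 ≈ 0.083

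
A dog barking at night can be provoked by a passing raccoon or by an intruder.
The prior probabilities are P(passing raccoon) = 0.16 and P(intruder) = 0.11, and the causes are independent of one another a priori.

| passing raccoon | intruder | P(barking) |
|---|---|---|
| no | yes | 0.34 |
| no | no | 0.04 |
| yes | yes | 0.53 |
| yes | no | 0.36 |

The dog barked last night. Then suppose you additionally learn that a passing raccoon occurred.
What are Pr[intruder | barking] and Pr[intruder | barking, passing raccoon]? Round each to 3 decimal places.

Enumerate the 4 (passing raccoon, intruder) configurations and weight by the priors:
  P(barking) = 0.04*0.84*0.89 + 0.34*0.84*0.11 + 0.36*0.16*0.89 + 0.53*0.16*0.11
        = 0.029904 + 0.031416 + 0.051264 + 0.009328 = 0.121912
Keeping only the intruder-present terms gives 0.040744, so
  P(intruder | barking) = 0.040744 / 0.121912 ≈ 0.334

Now also conditioning on passing raccoon=true:
P(barking | passing raccoon) = 0.36·0.89 + 0.53·0.11 = 0.320400 + 0.058300 = 0.378700
Restricting to configurations with intruder present: 0.53·0.11 = 0.058300.
So P(intruder | barking, passing raccoon) = 0.058300/0.378700 ≈ 0.154.

Pr[intruder | barking] ≈ 0.334; Pr[intruder | barking, passing raccoon] ≈ 0.154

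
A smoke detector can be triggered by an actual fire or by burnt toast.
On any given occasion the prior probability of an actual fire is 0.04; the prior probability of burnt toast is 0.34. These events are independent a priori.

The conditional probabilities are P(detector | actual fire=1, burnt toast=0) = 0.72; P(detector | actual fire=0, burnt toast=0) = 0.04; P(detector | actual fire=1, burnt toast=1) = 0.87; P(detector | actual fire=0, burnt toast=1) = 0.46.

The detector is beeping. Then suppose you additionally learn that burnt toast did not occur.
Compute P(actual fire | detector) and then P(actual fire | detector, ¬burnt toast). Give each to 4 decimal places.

By total probability over the 4 (actual fire, burnt toast) configurations:
  P(detector) = 0.04×0.96×0.66 + 0.46×0.96×0.34 + 0.72×0.04×0.66 + 0.87×0.04×0.34
        = 0.025344 + 0.150144 + 0.019008 + 0.011832 = 0.206328
The terms with actual fire present sum to 0.030840, so
  P(actual fire | detector) = 0.030840 / 0.206328 ≈ 0.1495

Now condition on the additional information:
Weight on actual fire=true, given the evidence: 0.72·0.04 = 0.028800
The normalizing constant is 0.04·0.96 + 0.72·0.04 = 0.067200
Posterior = 0.028800 / 0.067200 ≈ 0.4286

P(actual fire | detector) ≈ 0.1495; P(actual fire | detector, ¬burnt toast) ≈ 0.4286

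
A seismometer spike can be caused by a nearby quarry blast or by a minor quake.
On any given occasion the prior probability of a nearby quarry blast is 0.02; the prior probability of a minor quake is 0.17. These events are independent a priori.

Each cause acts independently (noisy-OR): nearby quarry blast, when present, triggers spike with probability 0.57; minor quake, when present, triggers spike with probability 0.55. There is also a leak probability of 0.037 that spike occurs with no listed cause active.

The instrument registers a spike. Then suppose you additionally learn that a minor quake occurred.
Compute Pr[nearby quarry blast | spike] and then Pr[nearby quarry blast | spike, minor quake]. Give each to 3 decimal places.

Under noisy-OR, P(spike | causes) = 1 − (1−0.037)·∏(1−qᵢ) over the active causes.
Numerator (weight on configurations with nearby quarry blast): 0.009726 + 0.002766 = 0.012492
The normalizing constant is 0.037·0.98·0.83 + 0.56665·0.98·0.17 + 0.58591·0.02·0.83 + 0.813659·0.02·0.17 = 0.136992
Posterior = 0.012492 / 0.136992 ≈ 0.091

Now condition on the additional information:
P(spike | minor quake) = 0.56665×0.98 + 0.813659×0.02 = 0.555317 + 0.016273 = 0.571590
Of this, 0.016273 comes from 0.813659×0.02 (the nearby quarry blast=true cases).
Hence the posterior is 0.016273/0.571590 ≈ 0.028.
Conditioning on minor quake lowers the posterior on nearby quarry blast: the classic explaining-away effect in a common-effect structure.

Pr[nearby quarry blast | spike] ≈ 0.091; Pr[nearby quarry blast | spike, minor quake] ≈ 0.028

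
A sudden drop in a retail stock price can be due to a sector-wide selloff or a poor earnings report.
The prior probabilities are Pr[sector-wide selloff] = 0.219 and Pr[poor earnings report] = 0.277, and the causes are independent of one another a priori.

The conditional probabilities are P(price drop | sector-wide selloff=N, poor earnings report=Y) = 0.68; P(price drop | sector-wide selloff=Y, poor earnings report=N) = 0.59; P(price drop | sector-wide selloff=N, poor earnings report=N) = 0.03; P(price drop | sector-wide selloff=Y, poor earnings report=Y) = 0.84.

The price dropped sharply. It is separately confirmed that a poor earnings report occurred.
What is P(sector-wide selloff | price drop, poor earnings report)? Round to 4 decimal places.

P(sector-wide selloff | price drop, poor earnings report) ≈ 0.2573

P(price drop | poor earnings report) = 0.68*0.781 + 0.84*0.219 = 0.531080 + 0.183960 = 0.715040
Restricting to configurations with sector-wide selloff present: 0.84*0.219 = 0.183960.
Hence the posterior is 0.183960/0.715040 ≈ 0.2573.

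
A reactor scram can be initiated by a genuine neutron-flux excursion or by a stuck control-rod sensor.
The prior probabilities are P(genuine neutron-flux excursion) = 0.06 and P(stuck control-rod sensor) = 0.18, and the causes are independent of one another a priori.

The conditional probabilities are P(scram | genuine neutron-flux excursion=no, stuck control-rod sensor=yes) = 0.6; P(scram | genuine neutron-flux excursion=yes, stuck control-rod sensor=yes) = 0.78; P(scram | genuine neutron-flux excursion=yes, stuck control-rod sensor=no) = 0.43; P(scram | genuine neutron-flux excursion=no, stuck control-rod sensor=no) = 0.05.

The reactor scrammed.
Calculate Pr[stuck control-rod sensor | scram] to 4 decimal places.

Numerator (weight on configurations with stuck control-rod sensor): 0.101520 + 0.008424 = 0.109944
Denominator P(scram): 0.05×0.94×0.82 + 0.6×0.94×0.18 + 0.43×0.06×0.82 + 0.78×0.06×0.18 = 0.169640
Posterior = 0.109944 / 0.169640 ≈ 0.6481

Pr[stuck control-rod sensor | scram] ≈ 0.6481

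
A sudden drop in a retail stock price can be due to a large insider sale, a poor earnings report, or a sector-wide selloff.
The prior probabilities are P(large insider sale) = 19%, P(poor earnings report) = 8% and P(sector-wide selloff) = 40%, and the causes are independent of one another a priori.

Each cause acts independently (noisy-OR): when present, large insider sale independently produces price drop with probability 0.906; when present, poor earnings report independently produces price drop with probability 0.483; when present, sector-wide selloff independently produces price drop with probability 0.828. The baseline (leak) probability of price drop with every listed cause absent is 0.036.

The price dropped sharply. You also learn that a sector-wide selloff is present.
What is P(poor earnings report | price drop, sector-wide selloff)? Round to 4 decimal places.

P(poor earnings report | price drop, sector-wide selloff) ≈ 0.0856

Under noisy-OR, P(price drop | causes) = 1 − (1−0.036)·∏(1−qᵢ) over the active causes.
Enumerate the 4 (large insider sale, poor earnings report) configurations and weight by the priors:
  P(price drop | sector-wide selloff) = 0.834192*0.81*0.92 + 0.914277*0.81*0.08 + 0.984414*0.19*0.92 + 0.991942*0.19*0.08
        = 0.621640 + 0.059245 + 0.172076 + 0.015078 = 0.868039
Configurations with poor earnings report contribute 0.074323, so
  P(poor earnings report | price drop, sector-wide selloff) = 0.074323 / 0.868039 ≈ 0.0856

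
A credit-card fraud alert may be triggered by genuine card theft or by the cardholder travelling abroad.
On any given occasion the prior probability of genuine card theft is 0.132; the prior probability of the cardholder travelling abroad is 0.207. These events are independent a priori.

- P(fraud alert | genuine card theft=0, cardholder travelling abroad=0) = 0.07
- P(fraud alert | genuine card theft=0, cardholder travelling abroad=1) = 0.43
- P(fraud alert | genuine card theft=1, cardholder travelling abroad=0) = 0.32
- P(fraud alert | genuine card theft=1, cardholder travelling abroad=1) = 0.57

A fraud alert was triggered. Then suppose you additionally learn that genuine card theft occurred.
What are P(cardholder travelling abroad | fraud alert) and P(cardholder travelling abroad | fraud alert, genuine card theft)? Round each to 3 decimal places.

P(cardholder travelling abroad | fraud alert) ≈ 0.532; P(cardholder travelling abroad | fraud alert, genuine card theft) ≈ 0.317

Numerator (weight on configurations with cardholder travelling abroad): 0.077261 + 0.015575 = 0.092836
The normalizing constant is 0.07*0.868*0.793 + 0.43*0.868*0.207 + 0.32*0.132*0.793 + 0.57*0.132*0.207 = 0.174515
Posterior = 0.092836 / 0.174515 ≈ 0.532

Now condition on the additional information:
Numerator (weight on configurations with cardholder travelling abroad): 0.57*0.207 = 0.117990
Normalizer over all consistent configurations: 0.32*0.793 + 0.57*0.207 = 0.371750
P(cardholder travelling abroad | fraud alert, genuine card theft) = 0.117990/0.371750 ≈ 0.317
— genuine card theft explains away the evidence for cardholder travelling abroad.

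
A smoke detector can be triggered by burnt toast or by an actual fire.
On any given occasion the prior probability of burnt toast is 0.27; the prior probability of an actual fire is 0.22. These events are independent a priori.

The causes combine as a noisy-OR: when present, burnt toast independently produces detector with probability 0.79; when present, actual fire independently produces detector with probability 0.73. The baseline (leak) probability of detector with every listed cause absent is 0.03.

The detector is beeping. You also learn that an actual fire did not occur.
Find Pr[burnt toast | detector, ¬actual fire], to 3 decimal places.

Pr[burnt toast | detector, ¬actual fire] ≈ 0.908

Under noisy-OR, P(detector | causes) = 1 − (1−0.03)·∏(1−qᵢ) over the active causes.
For the numerator, keep only burnt toast=true terms: 0.7963*0.27 = 0.215001
Denominator P(detector | ¬actual fire): 0.03*0.73 + 0.7963*0.27 = 0.236901
P(burnt toast | detector, ¬actual fire) = 0.215001/0.236901 ≈ 0.908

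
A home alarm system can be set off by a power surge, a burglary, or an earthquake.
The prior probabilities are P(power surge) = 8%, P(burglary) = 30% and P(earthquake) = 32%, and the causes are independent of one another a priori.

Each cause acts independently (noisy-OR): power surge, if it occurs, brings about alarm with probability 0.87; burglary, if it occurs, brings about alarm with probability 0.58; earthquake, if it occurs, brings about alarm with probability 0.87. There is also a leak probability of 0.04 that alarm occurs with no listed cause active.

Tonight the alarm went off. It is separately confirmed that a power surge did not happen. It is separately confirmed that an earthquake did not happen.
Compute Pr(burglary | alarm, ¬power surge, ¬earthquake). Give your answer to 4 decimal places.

Under noisy-OR, P(alarm | causes) = 1 − (1−0.04)·∏(1−qᵢ) over the active causes.
P(alarm | ¬power surge, ¬earthquake) = 0.04*0.7 + 0.5968*0.3 = 0.028000 + 0.179040 = 0.207040
Restricting to configurations with burglary present: 0.5968*0.3 = 0.179040.
P(burglary | alarm, ¬power surge, ¬earthquake) = 0.179040 / 0.207040 ≈ 0.8648

Pr(burglary | alarm, ¬power surge, ¬earthquake) ≈ 0.8648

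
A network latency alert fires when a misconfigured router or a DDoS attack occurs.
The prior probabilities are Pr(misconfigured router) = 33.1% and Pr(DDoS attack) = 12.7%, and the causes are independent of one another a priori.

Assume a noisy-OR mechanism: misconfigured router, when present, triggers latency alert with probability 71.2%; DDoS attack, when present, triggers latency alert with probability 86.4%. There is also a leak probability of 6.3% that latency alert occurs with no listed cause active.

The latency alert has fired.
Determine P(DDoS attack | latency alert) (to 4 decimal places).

P(DDoS attack | latency alert) ≈ 0.3163

Under noisy-OR, P(latency alert | causes) = 1 − (1−0.063)·∏(1−qᵢ) over the active causes.
P(latency alert) = 0.063·0.669·0.873 + 0.872568·0.669·0.127 + 0.730144·0.331·0.873 + 0.9633·0.331·0.127 = 0.036794 + 0.074136 + 0.210985 + 0.040494 = 0.362409
The DDoS attack-present share is 0.074136 + 0.040494 = 0.114630.
So P(DDoS attack | latency alert) = 0.114630/0.362409 ≈ 0.3163.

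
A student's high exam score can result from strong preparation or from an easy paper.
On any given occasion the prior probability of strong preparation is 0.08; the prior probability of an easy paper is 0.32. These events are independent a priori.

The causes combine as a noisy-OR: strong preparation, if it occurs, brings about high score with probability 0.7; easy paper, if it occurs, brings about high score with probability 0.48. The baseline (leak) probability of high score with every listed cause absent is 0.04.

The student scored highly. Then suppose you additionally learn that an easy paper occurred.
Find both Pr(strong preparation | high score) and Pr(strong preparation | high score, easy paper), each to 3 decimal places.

Pr(strong preparation | high score) ≈ 0.260; Pr(strong preparation | high score, easy paper) ≈ 0.129

Under noisy-OR, P(high score | causes) = 1 − (1−0.04)·∏(1−qᵢ) over the active causes.
By total probability over the 4 (strong preparation, easy paper) configurations:
  P(high score) = 0.04·0.92·0.68 + 0.5008·0.92·0.32 + 0.712·0.08·0.68 + 0.85024·0.08·0.32
        = 0.025024 + 0.147436 + 0.038733 + 0.021766 = 0.232959
The terms with strong preparation present sum to 0.060499, so
  P(strong preparation | high score) = 0.060499 / 0.232959 ≈ 0.260

Now condition on the additional information:
Weight on strong preparation=true, given the evidence: 0.85024*0.08 = 0.068019
The normalizing constant is 0.5008*0.92 + 0.85024*0.08 = 0.528755
P(strong preparation | high score, easy paper) = 0.068019/0.528755 ≈ 0.129
This is intercausal reasoning (explaining away): once easy paper accounts for the high score, strong preparation becomes less likely.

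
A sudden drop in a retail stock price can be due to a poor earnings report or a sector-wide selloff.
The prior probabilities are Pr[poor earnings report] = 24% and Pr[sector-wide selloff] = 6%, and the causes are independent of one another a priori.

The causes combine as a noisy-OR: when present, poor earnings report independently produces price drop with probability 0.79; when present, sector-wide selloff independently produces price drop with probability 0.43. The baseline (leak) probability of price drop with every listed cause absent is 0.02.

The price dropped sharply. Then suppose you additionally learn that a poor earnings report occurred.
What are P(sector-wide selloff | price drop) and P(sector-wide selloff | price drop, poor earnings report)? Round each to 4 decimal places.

Under noisy-OR, P(price drop | causes) = 1 − (1−0.02)·∏(1−qᵢ) over the active causes.
Weight on sector-wide selloff=true, given the evidence: 0.020128 + 0.012711 = 0.032839
The normalizing constant is 0.02*0.76*0.94 + 0.4414*0.76*0.06 + 0.7942*0.24*0.94 + 0.882694*0.24*0.06 = 0.226299
P(sector-wide selloff | price drop) = 0.032839/0.226299 ≈ 0.1451

Now also conditioning on poor earnings report=true:
Weight on sector-wide selloff=true, given the evidence: 0.882694×0.06 = 0.052962
Denominator P(price drop | poor earnings report): 0.7942×0.94 + 0.882694×0.06 = 0.799510
P(sector-wide selloff | price drop, poor earnings report) = 0.052962/0.799510 ≈ 0.0662
Conditioning on poor earnings report lowers the posterior on sector-wide selloff: the classic explaining-away effect in a common-effect structure.

P(sector-wide selloff | price drop) ≈ 0.1451; P(sector-wide selloff | price drop, poor earnings report) ≈ 0.0662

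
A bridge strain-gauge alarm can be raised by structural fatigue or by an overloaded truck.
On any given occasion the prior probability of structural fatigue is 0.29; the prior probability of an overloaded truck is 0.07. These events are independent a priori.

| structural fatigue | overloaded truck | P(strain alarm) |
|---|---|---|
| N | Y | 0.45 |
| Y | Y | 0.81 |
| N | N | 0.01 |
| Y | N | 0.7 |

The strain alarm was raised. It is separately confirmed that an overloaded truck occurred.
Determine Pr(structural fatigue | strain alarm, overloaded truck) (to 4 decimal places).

P(strain alarm | overloaded truck) = 0.45×0.71 + 0.81×0.29 = 0.319500 + 0.234900 = 0.554400
Restricting to configurations with structural fatigue present: 0.81×0.29 = 0.234900.
So P(structural fatigue | strain alarm, overloaded truck) = 0.234900/0.554400 ≈ 0.4237.

Pr(structural fatigue | strain alarm, overloaded truck) ≈ 0.4237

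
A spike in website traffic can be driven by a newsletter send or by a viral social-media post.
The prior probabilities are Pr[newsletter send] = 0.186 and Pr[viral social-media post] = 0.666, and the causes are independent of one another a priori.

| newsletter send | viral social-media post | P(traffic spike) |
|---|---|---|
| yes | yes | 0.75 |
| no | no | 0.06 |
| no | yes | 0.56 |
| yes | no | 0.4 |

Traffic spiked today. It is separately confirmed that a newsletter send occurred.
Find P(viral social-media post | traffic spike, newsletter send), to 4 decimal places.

For the numerator, keep only viral social-media post=true terms: 0.75*0.666 = 0.499500
Denominator P(traffic spike | newsletter send): 0.4*0.334 + 0.75*0.666 = 0.633100
P(viral social-media post | traffic spike, newsletter send) = 0.499500/0.633100 ≈ 0.7890

P(viral social-media post | traffic spike, newsletter send) ≈ 0.7890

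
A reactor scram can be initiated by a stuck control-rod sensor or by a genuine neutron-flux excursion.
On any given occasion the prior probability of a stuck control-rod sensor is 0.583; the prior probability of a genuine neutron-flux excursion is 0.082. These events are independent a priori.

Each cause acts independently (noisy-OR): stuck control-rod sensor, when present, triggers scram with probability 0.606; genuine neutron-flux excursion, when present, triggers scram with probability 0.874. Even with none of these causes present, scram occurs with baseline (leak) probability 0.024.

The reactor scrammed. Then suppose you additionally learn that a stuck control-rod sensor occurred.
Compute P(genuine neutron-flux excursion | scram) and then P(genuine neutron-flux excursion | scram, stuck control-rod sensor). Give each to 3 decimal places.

Under noisy-OR, P(scram | causes) = 1 − (1−0.024)·∏(1−qᵢ) over the active causes.
Numerator (weight on configurations with genuine neutron-flux excursion): 0.029989 + 0.045490 = 0.075479
Denominator P(scram): 0.024·0.417·0.918 + 0.877024·0.417·0.082 + 0.615456·0.583·0.918 + 0.951547·0.583·0.082 = 0.414054
P(genuine neutron-flux excursion | scram) = 0.075479/0.414054 ≈ 0.182

Now also conditioning on stuck control-rod sensor=true:
For the numerator, keep only genuine neutron-flux excursion=true terms: 0.951547×0.082 = 0.078027
Normalizer over all consistent configurations: 0.615456×0.918 + 0.951547×0.082 = 0.643016
Posterior = 0.078027 / 0.643016 ≈ 0.121
This is intercausal reasoning (explaining away): once stuck control-rod sensor accounts for the scram, genuine neutron-flux excursion becomes less likely.

P(genuine neutron-flux excursion | scram) ≈ 0.182; P(genuine neutron-flux excursion | scram, stuck control-rod sensor) ≈ 0.121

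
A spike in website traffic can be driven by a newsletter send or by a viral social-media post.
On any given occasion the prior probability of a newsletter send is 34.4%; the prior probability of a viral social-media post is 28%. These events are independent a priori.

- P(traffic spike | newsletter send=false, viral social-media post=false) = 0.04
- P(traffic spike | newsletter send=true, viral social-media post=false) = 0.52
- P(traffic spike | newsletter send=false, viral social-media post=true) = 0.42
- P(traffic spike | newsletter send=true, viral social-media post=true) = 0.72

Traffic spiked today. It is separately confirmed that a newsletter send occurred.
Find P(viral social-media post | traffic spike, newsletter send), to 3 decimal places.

P(viral social-media post | traffic spike, newsletter send) ≈ 0.350

Enumerate both values of viral social-media post and weight by the priors:
  P(traffic spike | newsletter send) = 0.52×0.72 + 0.72×0.28
        = 0.374400 + 0.201600 = 0.576000
The terms with viral social-media post present sum to 0.201600, so
  P(viral social-media post | traffic spike, newsletter send) = 0.201600 / 0.576000 ≈ 0.350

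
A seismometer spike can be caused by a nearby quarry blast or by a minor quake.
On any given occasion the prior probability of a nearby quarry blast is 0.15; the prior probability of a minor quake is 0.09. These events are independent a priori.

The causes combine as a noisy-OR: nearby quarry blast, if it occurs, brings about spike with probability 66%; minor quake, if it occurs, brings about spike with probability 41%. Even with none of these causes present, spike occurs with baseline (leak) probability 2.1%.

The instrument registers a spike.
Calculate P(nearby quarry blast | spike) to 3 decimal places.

P(nearby quarry blast | spike) ≈ 0.677

Under noisy-OR, P(spike | causes) = 1 − (1−0.021)·∏(1−qᵢ) over the active causes.
P(spike) = 0.021×0.85×0.91 + 0.42239×0.85×0.09 + 0.66714×0.15×0.91 + 0.803613×0.15×0.09 = 0.016244 + 0.032313 + 0.091065 + 0.010849 = 0.150471
Of this, 0.101914 comes from 0.091065 + 0.010849 (the nearby quarry blast=true cases).
Hence the posterior is 0.101914/0.150471 ≈ 0.677.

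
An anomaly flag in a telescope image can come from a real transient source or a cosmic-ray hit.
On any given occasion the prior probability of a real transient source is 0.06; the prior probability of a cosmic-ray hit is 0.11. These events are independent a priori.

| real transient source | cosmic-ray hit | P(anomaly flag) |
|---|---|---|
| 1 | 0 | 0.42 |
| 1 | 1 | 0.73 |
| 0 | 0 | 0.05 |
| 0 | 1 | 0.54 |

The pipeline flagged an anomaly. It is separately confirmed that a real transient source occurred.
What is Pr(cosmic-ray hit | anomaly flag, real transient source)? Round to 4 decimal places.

Pr(cosmic-ray hit | anomaly flag, real transient source) ≈ 0.1768

P(anomaly flag | real transient source) = 0.42×0.89 + 0.73×0.11 = 0.373800 + 0.080300 = 0.454100
The cosmic-ray hit-present share is 0.73×0.11 = 0.080300.
So P(cosmic-ray hit | anomaly flag, real transient source) = 0.080300/0.454100 ≈ 0.1768.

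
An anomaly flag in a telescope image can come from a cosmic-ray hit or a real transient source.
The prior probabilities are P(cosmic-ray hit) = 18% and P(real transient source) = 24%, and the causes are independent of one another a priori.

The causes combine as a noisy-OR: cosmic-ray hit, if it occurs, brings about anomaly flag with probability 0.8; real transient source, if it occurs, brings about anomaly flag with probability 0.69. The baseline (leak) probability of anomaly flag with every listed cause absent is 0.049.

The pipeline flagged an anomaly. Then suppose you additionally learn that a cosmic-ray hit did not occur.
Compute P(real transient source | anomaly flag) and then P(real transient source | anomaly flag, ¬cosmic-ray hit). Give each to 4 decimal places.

Under noisy-OR, P(anomaly flag | causes) = 1 − (1−0.049)·∏(1−qᵢ) over the active causes.
Enumerate the 4 (cosmic-ray hit, real transient source) configurations and weight by the priors:
  P(anomaly flag) = 0.049×0.82×0.76 + 0.70519×0.82×0.24 + 0.8098×0.18×0.76 + 0.941038×0.18×0.24
        = 0.030537 + 0.138781 + 0.110781 + 0.040653 = 0.320752
Configurations with real transient source contribute 0.179434, so
  P(real transient source | anomaly flag) = 0.179434 / 0.320752 ≈ 0.5594

Now also conditioning on cosmic-ray hit≠true:
By total probability over both values of real transient source:
  P(anomaly flag | ¬cosmic-ray hit) = 0.049·0.76 + 0.70519·0.24
        = 0.037240 + 0.169246 = 0.206486
Configurations with real transient source contribute 0.169246, so
  P(real transient source | anomaly flag, ¬cosmic-ray hit) = 0.169246 / 0.206486 ≈ 0.8196
With cosmic-ray hit excluded, real transient source must carry more of the explanatory weight for the anomaly flag.

P(real transient source | anomaly flag) ≈ 0.5594; P(real transient source | anomaly flag, ¬cosmic-ray hit) ≈ 0.8196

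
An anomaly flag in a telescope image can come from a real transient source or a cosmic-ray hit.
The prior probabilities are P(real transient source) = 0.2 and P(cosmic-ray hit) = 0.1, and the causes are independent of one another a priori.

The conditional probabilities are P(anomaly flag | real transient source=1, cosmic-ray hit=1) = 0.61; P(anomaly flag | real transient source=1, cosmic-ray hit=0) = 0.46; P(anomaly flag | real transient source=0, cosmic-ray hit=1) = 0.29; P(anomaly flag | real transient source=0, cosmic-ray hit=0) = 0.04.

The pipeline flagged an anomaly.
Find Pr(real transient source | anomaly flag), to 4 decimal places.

P(anomaly flag) = 0.04*0.8*0.9 + 0.29*0.8*0.1 + 0.46*0.2*0.9 + 0.61*0.2*0.1 = 0.028800 + 0.023200 + 0.082800 + 0.012200 = 0.147000
Of this, 0.095000 comes from 0.082800 + 0.012200 (the real transient source=true cases).
Hence the posterior is 0.095000/0.147000 ≈ 0.6463.

Pr(real transient source | anomaly flag) ≈ 0.6463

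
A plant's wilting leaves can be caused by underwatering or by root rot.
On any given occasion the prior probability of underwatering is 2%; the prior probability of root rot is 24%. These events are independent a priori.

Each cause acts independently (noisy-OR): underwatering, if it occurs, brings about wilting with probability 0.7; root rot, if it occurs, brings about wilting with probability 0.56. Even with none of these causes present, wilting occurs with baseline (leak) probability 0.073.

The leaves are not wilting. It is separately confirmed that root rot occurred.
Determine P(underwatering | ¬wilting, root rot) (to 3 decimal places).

P(underwatering | ¬wilting, root rot) ≈ 0.006

Under noisy-OR, P(wilting | causes) = 1 − (1−0.073)·∏(1−qᵢ) over the active causes.
Sum P(¬wilting|·) weighted by the priors over both values of underwatering:
  P(¬wilting | root rot) = 0.40788×0.98 + 0.122364×0.02
        = 0.399722 + 0.002447 = 0.402169
The terms with underwatering present sum to 0.002447, so
  P(underwatering | ¬wilting, root rot) = 0.002447 / 0.402169 ≈ 0.006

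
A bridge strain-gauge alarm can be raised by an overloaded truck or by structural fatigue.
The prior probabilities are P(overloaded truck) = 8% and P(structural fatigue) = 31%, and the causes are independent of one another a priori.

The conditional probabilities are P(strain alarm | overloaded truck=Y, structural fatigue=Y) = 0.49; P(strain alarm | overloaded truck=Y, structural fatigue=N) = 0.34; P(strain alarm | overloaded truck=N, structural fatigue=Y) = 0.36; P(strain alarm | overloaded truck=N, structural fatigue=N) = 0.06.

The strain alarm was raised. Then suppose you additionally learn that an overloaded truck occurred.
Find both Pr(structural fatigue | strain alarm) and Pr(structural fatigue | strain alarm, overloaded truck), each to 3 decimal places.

Pr(structural fatigue | strain alarm) ≈ 0.669; Pr(structural fatigue | strain alarm, overloaded truck) ≈ 0.393

By total probability over the 4 (overloaded truck, structural fatigue) configurations:
  P(strain alarm) = 0.06×0.92×0.69 + 0.36×0.92×0.31 + 0.34×0.08×0.69 + 0.49×0.08×0.31
        = 0.038088 + 0.102672 + 0.018768 + 0.012152 = 0.171680
Keeping only the structural fatigue-present terms gives 0.114824, so
  P(structural fatigue | strain alarm) = 0.114824 / 0.171680 ≈ 0.669

Now also conditioning on overloaded truck=true:
Enumerate both values of structural fatigue and weight by the priors:
  P(strain alarm | overloaded truck) = 0.34·0.69 + 0.49·0.31
        = 0.234600 + 0.151900 = 0.386500
Keeping only the structural fatigue-present terms gives 0.151900, so
  P(structural fatigue | strain alarm, overloaded truck) = 0.151900 / 0.386500 ≈ 0.393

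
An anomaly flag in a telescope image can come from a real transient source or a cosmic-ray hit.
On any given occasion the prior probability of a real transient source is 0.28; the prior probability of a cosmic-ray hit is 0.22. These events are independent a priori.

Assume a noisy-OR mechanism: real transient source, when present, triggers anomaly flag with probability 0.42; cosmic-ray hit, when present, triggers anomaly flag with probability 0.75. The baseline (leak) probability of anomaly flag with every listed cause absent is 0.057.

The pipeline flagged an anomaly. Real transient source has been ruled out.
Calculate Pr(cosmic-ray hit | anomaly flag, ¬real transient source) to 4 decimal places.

Under noisy-OR, P(anomaly flag | causes) = 1 − (1−0.057)·∏(1−qᵢ) over the active causes.
Sum P(anomaly flag|·) weighted by the priors over both values of cosmic-ray hit:
  P(anomaly flag | ¬real transient source) = 0.057×0.78 + 0.76425×0.22
        = 0.044460 + 0.168135 = 0.212595
Configurations with cosmic-ray hit contribute 0.168135, so
  P(cosmic-ray hit | anomaly flag, ¬real transient source) = 0.168135 / 0.212595 ≈ 0.7909

Pr(cosmic-ray hit | anomaly flag, ¬real transient source) ≈ 0.7909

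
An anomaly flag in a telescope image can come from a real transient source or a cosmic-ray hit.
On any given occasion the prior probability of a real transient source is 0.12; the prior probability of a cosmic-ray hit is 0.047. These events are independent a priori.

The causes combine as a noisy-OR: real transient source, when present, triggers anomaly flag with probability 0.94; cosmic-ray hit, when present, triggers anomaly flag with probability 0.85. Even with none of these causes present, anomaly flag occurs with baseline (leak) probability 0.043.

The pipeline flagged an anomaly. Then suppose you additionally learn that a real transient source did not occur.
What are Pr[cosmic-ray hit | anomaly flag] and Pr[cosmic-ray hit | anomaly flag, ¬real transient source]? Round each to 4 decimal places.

Pr[cosmic-ray hit | anomaly flag] ≈ 0.2219; Pr[cosmic-ray hit | anomaly flag, ¬real transient source] ≈ 0.4955

Under noisy-OR, P(anomaly flag | causes) = 1 − (1−0.043)·∏(1−qᵢ) over the active causes.
Sum P(anomaly flag|·) weighted by the priors over the 4 (real transient source, cosmic-ray hit) configurations:
  P(anomaly flag) = 0.043×0.88×0.953 + 0.85645×0.88×0.047 + 0.94258×0.12×0.953 + 0.991387×0.12×0.047
        = 0.036062 + 0.035423 + 0.107793 + 0.005591 = 0.184869
The terms with cosmic-ray hit present sum to 0.041014, so
  P(cosmic-ray hit | anomaly flag) = 0.041014 / 0.184869 ≈ 0.2219

Now also conditioning on real transient source≠true:
P(anomaly flag | ¬real transient source) = 0.043·0.953 + 0.85645·0.047 = 0.040979 + 0.040253 = 0.081232
Of this, 0.040253 comes from 0.85645·0.047 (the cosmic-ray hit=true cases).
Hence the posterior is 0.040253/0.081232 ≈ 0.4955.
Ruling out real transient source raises the posterior on cosmic-ray hit — the flip side of explaining away.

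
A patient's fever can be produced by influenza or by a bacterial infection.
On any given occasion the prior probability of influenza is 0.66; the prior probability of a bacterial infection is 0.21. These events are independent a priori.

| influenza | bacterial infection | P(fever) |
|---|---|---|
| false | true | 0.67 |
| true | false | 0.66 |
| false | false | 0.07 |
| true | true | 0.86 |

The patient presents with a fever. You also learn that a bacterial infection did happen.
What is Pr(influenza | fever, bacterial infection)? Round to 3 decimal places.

Pr(influenza | fever, bacterial infection) ≈ 0.714

Sum P(fever|·) weighted by the priors over both values of influenza:
  P(fever | bacterial infection) = 0.67*0.34 + 0.86*0.66
        = 0.227800 + 0.567600 = 0.795400
The terms with influenza present sum to 0.567600, so
  P(influenza | fever, bacterial infection) = 0.567600 / 0.795400 ≈ 0.714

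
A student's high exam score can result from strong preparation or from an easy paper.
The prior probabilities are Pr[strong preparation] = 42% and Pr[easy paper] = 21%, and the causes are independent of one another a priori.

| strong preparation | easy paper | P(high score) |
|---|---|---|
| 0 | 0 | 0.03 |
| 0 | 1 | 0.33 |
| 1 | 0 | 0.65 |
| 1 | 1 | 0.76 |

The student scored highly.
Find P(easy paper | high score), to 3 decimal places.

P(high score) = 0.03×0.58×0.79 + 0.33×0.58×0.21 + 0.65×0.42×0.79 + 0.76×0.42×0.21 = 0.013746 + 0.040194 + 0.215670 + 0.067032 = 0.336642
Of this, 0.107226 comes from 0.040194 + 0.067032 (the easy paper=true cases).
So P(easy paper | high score) = 0.107226/0.336642 ≈ 0.319.

P(easy paper | high score) ≈ 0.319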